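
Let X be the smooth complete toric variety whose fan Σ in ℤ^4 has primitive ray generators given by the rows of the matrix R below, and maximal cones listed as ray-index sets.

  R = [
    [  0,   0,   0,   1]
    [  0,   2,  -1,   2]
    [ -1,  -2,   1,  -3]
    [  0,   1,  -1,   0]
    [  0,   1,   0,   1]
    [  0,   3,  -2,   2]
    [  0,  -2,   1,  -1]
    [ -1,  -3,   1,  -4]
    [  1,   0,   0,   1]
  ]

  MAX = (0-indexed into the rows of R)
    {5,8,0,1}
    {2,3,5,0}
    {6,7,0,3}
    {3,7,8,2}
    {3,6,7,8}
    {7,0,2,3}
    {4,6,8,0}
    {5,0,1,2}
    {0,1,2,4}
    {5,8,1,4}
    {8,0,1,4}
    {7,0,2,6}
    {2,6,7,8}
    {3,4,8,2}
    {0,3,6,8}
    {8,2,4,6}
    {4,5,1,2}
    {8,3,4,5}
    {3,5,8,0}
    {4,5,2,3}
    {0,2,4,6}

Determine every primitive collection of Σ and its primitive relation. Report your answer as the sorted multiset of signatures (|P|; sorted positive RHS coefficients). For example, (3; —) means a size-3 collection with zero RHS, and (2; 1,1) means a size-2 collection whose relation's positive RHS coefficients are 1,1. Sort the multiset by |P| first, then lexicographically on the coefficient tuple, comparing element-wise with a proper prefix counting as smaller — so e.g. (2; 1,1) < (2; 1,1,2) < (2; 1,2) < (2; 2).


The 14 primitive collections of Σ (r=9, n=4):

  • {1,3}:  v_{1} + v_{3} = v_{5}  →  sig = (2; 1)
  • {1,6}:  v_{1} + v_{6} = v_{0}  →  sig = (2; 1)
  • {4,7}:  v_{4} + v_{7} = v_{2}  →  sig = (2; 1)
  • {5,6}:  v_{5} + v_{6} = v_{0} + v_{3}  →  sig = (2; 1,1)
  • {1,7}:  v_{1} + v_{7} = v_{0} + v_{2} + v_{3}  →  sig = (2; 1,1,1)
  • {5,7}:  v_{5} + v_{7} = v_{0} + v_{2} + 2·v_{3}  →  sig = (2; 1,1,2)
  • {1,2,8}:  v_{1} + v_{2} + v_{8} = 0  →  sig = (3; —)
  • {3,4,6}:  v_{3} + v_{4} + v_{6} = 0  →  sig = (3; —)
  • {0,2,8}:  v_{0} + v_{2} + v_{8} = v_{6}  →  sig = (3; 1)
  • {0,3,4}:  v_{0} + v_{3} + v_{4} = v_{1}  →  sig = (3; 1)
  • {2,3,6}:  v_{2} + v_{3} + v_{6} = v_{7}  →  sig = (3; 1)
  • {2,5,8}:  v_{2} + v_{5} + v_{8} = v_{3}  →  sig = (3; 1)
  • {0,7,8}:  v_{0} + v_{7} + v_{8} = v_{3} + 2·v_{6}  →  sig = (3; 1,2)
  • {0,4,5}:  v_{0} + v_{4} + v_{5} = 2·v_{1}  →  sig = (3; 2)

Sorted signature multiset PRS(X):
    |P|=2: 6 collections, coeffs (1), (1), (1), (1,1), (1,1,1), (1,1,2)
    |P|=3: 8 collections, coeffs (), (), (1), (1), (1), (1), (1,2), (2)


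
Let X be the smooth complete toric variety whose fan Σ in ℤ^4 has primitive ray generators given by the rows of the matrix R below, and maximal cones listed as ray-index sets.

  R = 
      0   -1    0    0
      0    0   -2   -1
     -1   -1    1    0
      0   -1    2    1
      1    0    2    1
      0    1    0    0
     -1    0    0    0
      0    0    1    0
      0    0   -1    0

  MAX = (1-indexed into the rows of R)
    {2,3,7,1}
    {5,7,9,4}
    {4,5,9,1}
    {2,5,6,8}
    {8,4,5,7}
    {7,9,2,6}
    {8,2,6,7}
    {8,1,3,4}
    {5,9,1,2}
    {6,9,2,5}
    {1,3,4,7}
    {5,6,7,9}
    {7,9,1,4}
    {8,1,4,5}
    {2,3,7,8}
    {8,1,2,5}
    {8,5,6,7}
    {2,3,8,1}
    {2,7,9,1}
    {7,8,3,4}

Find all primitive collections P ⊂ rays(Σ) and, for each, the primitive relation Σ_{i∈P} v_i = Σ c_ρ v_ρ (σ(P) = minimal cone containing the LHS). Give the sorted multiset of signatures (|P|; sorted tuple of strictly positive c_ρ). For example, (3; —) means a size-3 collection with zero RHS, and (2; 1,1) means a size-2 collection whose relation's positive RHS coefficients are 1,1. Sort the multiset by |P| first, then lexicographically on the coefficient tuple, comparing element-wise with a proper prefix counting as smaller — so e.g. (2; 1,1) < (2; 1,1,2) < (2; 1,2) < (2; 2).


|primitive collections| = 10. Relations:

  • {1,6}:  v_{1} + v_{6} = 0  ⟹  sig = (2; —)
  • {8,9}:  v_{8} + v_{9} = 0  ⟹  sig = (2; —)
  • {2,4}:  v_{2} + v_{4} = v_{1}  ⟹  sig = (2; 1)
  • {3,5}:  v_{3} + v_{5} = v_{4} + v_{8}  ⟹  sig = (2; 1,1)
  • {3,6}:  v_{3} + v_{6} = v_{7} + v_{8}  ⟹  sig = (2; 1,1)
  • {3,9}:  v_{3} + v_{9} = v_{1} + v_{7}  ⟹  sig = (2; 1,1)
  • {4,6}:  v_{4} + v_{6} = v_{5} + v_{7}  ⟹  sig = (2; 1,1)
  • {2,5,7}:  v_{2} + v_{5} + v_{7} = 0  ⟹  sig = (3; —)
  • {1,5,7}:  v_{1} + v_{5} + v_{7} = v_{4}  ⟹  sig = (3; 1)
  • {1,7,8}:  v_{1} + v_{7} + v_{8} = v_{3}  ⟹  sig = (3; 1)

Sorted signature multiset PRS(X):
[(2; —), (2; —), (2; 1), (2; 1,1), (2; 1,1), (2; 1,1), (2; 1,1), (3; —), (3; 1), (3; 1)]


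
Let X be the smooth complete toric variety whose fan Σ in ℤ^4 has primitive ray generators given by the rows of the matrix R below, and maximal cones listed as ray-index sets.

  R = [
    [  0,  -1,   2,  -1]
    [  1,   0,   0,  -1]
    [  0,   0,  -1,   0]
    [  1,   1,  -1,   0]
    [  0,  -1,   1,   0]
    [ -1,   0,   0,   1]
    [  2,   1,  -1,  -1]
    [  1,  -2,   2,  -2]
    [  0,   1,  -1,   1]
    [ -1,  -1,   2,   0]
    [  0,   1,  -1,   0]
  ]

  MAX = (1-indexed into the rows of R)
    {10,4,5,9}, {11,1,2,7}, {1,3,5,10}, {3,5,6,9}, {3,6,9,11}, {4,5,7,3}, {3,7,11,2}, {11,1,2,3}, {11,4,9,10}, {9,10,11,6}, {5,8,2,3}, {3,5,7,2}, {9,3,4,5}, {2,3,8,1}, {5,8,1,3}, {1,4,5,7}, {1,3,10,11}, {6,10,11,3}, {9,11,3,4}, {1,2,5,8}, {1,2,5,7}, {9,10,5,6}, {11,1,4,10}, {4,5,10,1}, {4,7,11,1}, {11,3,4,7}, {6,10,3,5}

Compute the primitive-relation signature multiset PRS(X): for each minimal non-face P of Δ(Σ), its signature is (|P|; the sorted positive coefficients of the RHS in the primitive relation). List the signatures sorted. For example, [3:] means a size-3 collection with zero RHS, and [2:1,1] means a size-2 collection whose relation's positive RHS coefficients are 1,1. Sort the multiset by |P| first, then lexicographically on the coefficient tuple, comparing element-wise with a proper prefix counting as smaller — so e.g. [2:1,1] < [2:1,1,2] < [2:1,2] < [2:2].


Σ has 22 primitive collections:

  P = {2,6}:  v_{2} + v_{6} = 0  ⇒ sig = [2:]
  P = {5,11}:  v_{5} + v_{11} = 0  ⇒ sig = [2:]
  P = {1,6}:  v_{1} + v_{6} = v_{10}  ⇒ sig = [2:1]
  P = {2,4}:  v_{2} + v_{4} = v_{7}  ⇒ sig = [2:1]
  P = {2,9}:  v_{2} + v_{9} = v_{4}  ⇒ sig = [2:1]
  P = {2,10}:  v_{2} + v_{10} = v_{1}  ⇒ sig = [2:1]
  P = {4,6}:  v_{4} + v_{6} = v_{9}  ⇒ sig = [2:1]
  P = {6,7}:  v_{6} + v_{7} = v_{4}  ⇒ sig = [2:1]
  P = {1,9}:  v_{1} + v_{9} = v_{4} + v_{10}  ⇒ sig = [2:1,1]
  P = {7,10}:  v_{7} + v_{10} = v_{1} + v_{4}  ⇒ sig = [2:1,1]
  P = {8,9}:  v_{8} + v_{9} = v_{2} + v_{5}  ⇒ sig = [2:1,1]
  P = {6,8}:  v_{6} + v_{8} = v_{1} + v_{3} + v_{5}  ⇒ sig = [2:1,1,1]
  P = {8,11}:  v_{8} + v_{11} = v_{1} + v_{2} + v_{3}  ⇒ sig = [2:1,1,1]
  P = {8,10}:  v_{8} + v_{10} = 2·v_{1} + v_{3} + v_{5}  ⇒ sig = [2:1,1,2]
  P = {4,8}:  v_{4} + v_{8} = 2·v_{2} + v_{5}  ⇒ sig = [2:1,2]
  P = {7,8}:  v_{7} + v_{8} = 3·v_{2} + v_{5}  ⇒ sig = [2:1,3]
  P = {7,9}:  v_{7} + v_{9} = 2·v_{4}  ⇒ sig = [2:2]
  P = {3,4,10}:  v_{3} + v_{4} + v_{10} = 0  ⇒ sig = [3:]
  P = {1,3,4}:  v_{1} + v_{3} + v_{4} = v_{2}  ⇒ sig = [3:1]
  P = {3,9,10}:  v_{3} + v_{9} + v_{10} = v_{6}  ⇒ sig = [3:1]
  P = {1,3,7}:  v_{1} + v_{3} + v_{7} = 2·v_{2}  ⇒ sig = [3:2]
  P = {1,2,3,5}:  v_{1} + v_{2} + v_{3} + v_{5} = v_{8}  ⇒ sig = [4:1]

so the primitive-relation signature multiset is
    [2:]
    [2:]
    [2:1]
    [2:1]
    [2:1]
    [2:1]
    [2:1]
    [2:1]
    [2:1,1]
    [2:1,1]
    [2:1,1]
    [2:1,1,1]
    [2:1,1,1]
    [2:1,1,2]
    [2:1,2]
    [2:1,3]
    [2:2]
    [3:]
    [3:1]
    [3:1]
    [3:2]
    [4:1]


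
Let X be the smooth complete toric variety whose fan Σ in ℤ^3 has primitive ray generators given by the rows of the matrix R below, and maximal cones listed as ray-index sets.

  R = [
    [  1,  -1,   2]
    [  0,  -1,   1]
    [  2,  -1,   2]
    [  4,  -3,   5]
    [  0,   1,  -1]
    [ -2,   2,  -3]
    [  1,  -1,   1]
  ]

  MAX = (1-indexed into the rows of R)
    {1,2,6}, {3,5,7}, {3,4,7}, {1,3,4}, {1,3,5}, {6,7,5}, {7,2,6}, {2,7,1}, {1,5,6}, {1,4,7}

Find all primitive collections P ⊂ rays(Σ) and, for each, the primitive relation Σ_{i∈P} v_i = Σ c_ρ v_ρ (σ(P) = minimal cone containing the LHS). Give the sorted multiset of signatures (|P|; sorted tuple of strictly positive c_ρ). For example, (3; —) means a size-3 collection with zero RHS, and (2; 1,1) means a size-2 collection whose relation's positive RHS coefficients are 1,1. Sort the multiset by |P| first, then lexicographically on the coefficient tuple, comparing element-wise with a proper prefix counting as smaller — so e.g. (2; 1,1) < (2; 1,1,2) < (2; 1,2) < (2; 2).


The 9 primitive collections of Σ (r=7, n=3):

  {2,5}:  v_{2} + v_{5} = 0  ⟹  sig = (2; —)
  {3,6}:  v_{3} + v_{6} = v_{5}  ⟹  sig = (2; 1)
  {4,6}:  v_{4} + v_{6} = v_{3}  ⟹  sig = (2; 1)
  {2,3}:  v_{2} + v_{3} = v_{1} + v_{7}  ⟹  sig = (2; 1,1)
  {4,5}:  v_{4} + v_{5} = 2·v_{3}  ⟹  sig = (2; 2)
  {2,4}:  v_{2} + v_{4} = 2·v_{1} + 2·v_{7}  ⟹  sig = (2; 2,2)
  {1,6,7}:  v_{1} + v_{6} + v_{7} = 0  ⟹  sig = (3; —)
  {1,3,7}:  v_{1} + v_{3} + v_{7} = v_{4}  ⟹  sig = (3; 1)
  {1,5,7}:  v_{1} + v_{5} + v_{7} = v_{3}  ⟹  sig = (3; 1)

Signatures (|P|; sorted positive RHS coefficients), sorted:
    |P|=2: 6 collections, coeffs (), (1), (1), (1,1), (2), (2,2)
    |P|=3: 3 collections, coeffs (), (1), (1)


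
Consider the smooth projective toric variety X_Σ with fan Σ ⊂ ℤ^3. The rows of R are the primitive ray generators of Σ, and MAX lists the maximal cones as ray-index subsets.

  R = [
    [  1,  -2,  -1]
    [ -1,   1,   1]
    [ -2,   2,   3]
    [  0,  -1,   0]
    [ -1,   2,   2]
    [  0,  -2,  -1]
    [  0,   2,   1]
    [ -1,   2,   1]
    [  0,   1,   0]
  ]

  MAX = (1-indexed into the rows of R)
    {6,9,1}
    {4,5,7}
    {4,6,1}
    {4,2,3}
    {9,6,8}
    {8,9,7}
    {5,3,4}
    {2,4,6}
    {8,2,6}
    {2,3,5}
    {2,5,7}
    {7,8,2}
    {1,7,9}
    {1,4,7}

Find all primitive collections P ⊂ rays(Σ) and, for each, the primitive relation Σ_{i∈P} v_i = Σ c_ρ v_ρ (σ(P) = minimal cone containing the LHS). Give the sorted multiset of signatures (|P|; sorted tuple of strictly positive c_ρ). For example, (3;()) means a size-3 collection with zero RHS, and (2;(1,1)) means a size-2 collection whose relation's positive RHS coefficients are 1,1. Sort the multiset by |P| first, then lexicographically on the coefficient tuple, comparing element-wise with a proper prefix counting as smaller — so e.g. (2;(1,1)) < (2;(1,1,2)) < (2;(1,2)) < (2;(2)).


Δ(Σ) — 9 vertices, 17 min non-faces:

  P={1,8}:  v_{1} + v_{8} = 0 — sig = (2;())
  P={4,9}:  v_{4} + v_{9} = 0 — sig = (2;())
  P={6,7}:  v_{6} + v_{7} = 0 — sig = (2;())
  P={1,2}:  v_{1} + v_{2} = v_{4} — sig = (2;(1))
  P={2,9}:  v_{2} + v_{9} = v_{8} — sig = (2;(1))
  P={4,8}:  v_{4} + v_{8} = v_{2} — sig = (2;(1))
  P={3,9}:  v_{3} + v_{9} = v_{2} + v_{5} — sig = (2;(1,1))
  P={5,6}:  v_{5} + v_{6} = v_{2} + v_{4} — sig = (2;(1,1))
  P={5,9}:  v_{5} + v_{9} = v_{2} + v_{7} — sig = (2;(1,1))
  P={1,3}:  v_{1} + v_{3} = 2·v_{4} + v_{5} — sig = (2;(1,2))
  P={1,5}:  v_{1} + v_{5} = 2·v_{4} + v_{7} — sig = (2;(1,2))
  P={3,8}:  v_{3} + v_{8} = 2·v_{2} + v_{5} — sig = (2;(1,2))
  P={5,8}:  v_{5} + v_{8} = 2·v_{2} + v_{7} — sig = (2;(1,2))
  P={3,7}:  v_{3} + v_{7} = 2·v_{5} — sig = (2;(2))
  P={3,6}:  v_{3} + v_{6} = 2·v_{2} + 2·v_{4} — sig = (2;(2,2))
  P={2,4,5}:  v_{2} + v_{4} + v_{5} = v_{3} — sig = (3;(1))
  P={2,4,7}:  v_{2} + v_{4} + v_{7} = v_{5} — sig = (3;(1))

so the primitive-relation signature multiset is
    |P|=2: 15 collections, coeffs (), (), (), (1), (1), (1), (1,1), (1,1), (1,1), (1,2), (1,2), (1,2), (1,2), (2), (2,2)
    |P|=3: 2 collections, coeffs (1), (1)


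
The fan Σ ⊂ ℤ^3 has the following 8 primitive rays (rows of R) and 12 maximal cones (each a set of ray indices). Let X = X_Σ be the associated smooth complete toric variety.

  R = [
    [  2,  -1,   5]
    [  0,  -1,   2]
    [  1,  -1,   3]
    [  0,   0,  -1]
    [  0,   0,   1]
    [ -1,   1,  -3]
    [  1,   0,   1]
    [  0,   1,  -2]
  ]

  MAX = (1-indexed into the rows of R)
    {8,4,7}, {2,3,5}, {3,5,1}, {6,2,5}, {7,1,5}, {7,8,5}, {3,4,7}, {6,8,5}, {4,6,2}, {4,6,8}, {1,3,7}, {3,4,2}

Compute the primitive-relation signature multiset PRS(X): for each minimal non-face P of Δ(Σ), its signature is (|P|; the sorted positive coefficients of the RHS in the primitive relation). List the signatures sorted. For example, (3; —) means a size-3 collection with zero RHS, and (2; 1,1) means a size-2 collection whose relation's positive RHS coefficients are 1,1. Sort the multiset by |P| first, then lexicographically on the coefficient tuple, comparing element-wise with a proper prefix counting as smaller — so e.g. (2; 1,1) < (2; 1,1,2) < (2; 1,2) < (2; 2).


Σ has 11 primitive collections:

  • {2,8}:  v_{2} + v_{8} = 0 ; sig = (2; —)
  • {3,6}:  v_{3} + v_{6} = 0 ; sig = (2; —)
  • {4,5}:  v_{4} + v_{5} = 0 ; sig = (2; —)
  • {2,7}:  v_{2} + v_{7} = v_{3} ; sig = (2; 1)
  • {3,8}:  v_{3} + v_{8} = v_{7} ; sig = (2; 1)
  • {6,7}:  v_{6} + v_{7} = v_{8} ; sig = (2; 1)
  • {1,4}:  v_{1} + v_{4} = v_{3} + v_{7} ; sig = (2; 1,1)
  • {1,6}:  v_{1} + v_{6} = v_{5} + v_{7} ; sig = (2; 1,1)
  • {1,2}:  v_{1} + v_{2} = 2·v_{3} + v_{5} ; sig = (2; 1,2)
  • {1,8}:  v_{1} + v_{8} = v_{5} + 2·v_{7} ; sig = (2; 1,2)
  • {3,5,7}:  v_{3} + v_{5} + v_{7} = v_{1} ; sig = (3; 1)

Signatures (|P|; sorted positive RHS coefficients), sorted:
    |P|=2: 10 collections, coeffs (), (), (), (1), (1), (1), (1,1), (1,1), (1,2), (1,2)
    |P|=3: 1 collection, coeffs (1)


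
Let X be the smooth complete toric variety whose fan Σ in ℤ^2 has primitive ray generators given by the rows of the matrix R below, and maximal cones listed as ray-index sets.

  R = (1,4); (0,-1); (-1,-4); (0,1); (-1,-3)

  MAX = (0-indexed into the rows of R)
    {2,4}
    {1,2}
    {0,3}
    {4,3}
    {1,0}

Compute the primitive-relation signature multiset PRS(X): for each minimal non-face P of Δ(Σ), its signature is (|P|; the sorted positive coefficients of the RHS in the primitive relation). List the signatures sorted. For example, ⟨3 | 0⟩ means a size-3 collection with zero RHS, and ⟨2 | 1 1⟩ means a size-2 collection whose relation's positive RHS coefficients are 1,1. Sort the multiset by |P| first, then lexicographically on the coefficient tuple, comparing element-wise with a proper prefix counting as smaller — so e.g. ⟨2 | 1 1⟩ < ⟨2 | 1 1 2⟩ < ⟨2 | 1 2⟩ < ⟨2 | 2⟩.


Primitive collections (5):

  P={0,2}:  v_{0} + v_{2} = 0  →  sig = ⟨2 | 0⟩
  P={1,3}:  v_{1} + v_{3} = 0  →  sig = ⟨2 | 0⟩
  P={0,4}:  v_{0} + v_{4} = v_{3}  →  sig = ⟨2 | 1⟩
  P={1,4}:  v_{1} + v_{4} = v_{2}  →  sig = ⟨2 | 1⟩
  P={2,3}:  v_{2} + v_{3} = v_{4}  →  sig = ⟨2 | 1⟩

Hence PRS(X_Σ) =
    |P|=2: 5 collections, coeffs (), (), (1), (1), (1)


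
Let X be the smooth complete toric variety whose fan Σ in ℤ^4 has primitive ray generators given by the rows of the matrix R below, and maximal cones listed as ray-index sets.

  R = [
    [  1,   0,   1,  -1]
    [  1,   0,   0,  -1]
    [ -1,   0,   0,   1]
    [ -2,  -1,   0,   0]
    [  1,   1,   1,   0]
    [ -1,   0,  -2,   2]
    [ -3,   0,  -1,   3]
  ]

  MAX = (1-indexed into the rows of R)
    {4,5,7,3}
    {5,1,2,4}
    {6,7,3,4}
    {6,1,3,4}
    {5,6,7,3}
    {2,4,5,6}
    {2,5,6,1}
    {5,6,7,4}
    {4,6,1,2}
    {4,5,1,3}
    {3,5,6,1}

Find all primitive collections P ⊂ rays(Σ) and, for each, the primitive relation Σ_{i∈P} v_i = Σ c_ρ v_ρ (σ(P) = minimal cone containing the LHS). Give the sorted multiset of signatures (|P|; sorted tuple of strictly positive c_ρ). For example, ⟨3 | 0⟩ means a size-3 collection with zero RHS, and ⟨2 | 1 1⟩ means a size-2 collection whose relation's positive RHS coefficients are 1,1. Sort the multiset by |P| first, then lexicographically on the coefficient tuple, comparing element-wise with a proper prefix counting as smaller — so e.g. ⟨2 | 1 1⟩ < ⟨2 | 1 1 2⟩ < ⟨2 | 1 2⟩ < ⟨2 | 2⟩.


Σ has 5 primitive collections:

  P = {2,3}:  v_{2} + v_{3} = 0 — sig = ⟨2 | 0⟩
  P = {2,7}:  v_{2} + v_{7} = v_{4} + v_{5} + v_{6} — sig = ⟨2 | 1 1 1⟩
  P = {1,7}:  v_{1} + v_{7} = 2·v_{3} — sig = ⟨2 | 2⟩
  P = {1,4,5,6}:  v_{1} + v_{4} + v_{5} + v_{6} = v_{3} — sig = ⟨4 | 1⟩
  P = {3,4,5,6}:  v_{3} + v_{4} + v_{5} + v_{6} = v_{7} — sig = ⟨4 | 1⟩

Signatures (|P|; sorted positive RHS coefficients), sorted:
    |P|=2: 3 collections, coeffs (), (1,1,1), (2)
    |P|=4: 2 collections, coeffs (1), (1)


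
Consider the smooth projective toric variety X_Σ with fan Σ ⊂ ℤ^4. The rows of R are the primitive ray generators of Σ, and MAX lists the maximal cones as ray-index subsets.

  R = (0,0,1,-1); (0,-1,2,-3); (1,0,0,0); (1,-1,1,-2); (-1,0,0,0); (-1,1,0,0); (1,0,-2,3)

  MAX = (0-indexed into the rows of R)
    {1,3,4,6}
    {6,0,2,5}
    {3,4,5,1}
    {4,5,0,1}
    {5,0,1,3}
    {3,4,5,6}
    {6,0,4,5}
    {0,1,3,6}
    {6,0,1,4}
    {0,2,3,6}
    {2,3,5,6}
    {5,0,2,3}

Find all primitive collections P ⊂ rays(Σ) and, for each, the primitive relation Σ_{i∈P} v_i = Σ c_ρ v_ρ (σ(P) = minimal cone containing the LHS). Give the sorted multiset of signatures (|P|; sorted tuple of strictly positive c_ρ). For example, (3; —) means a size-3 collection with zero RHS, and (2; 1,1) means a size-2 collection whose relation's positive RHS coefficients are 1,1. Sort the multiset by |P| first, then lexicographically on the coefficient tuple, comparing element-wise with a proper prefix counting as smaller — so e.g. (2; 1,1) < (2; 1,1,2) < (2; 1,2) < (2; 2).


Primitive collections (5):

  • {2,4}:  v_{2} + v_{4} = 0  ⟹  sig = (2; —)
  • {1,2}:  v_{1} + v_{2} = v_{0} + v_{3}  ⟹  sig = (2; 1,1)
  • {1,5,6}:  v_{1} + v_{5} + v_{6} = 0  ⟹  sig = (3; —)
  • {0,3,4}:  v_{0} + v_{3} + v_{4} = v_{1}  ⟹  sig = (3; 1)
  • {0,3,5,6}:  v_{0} + v_{3} + v_{5} + v_{6} = v_{2}  ⟹  sig = (4; 1)

Sorted signature multiset PRS(X):
[(2; —), (2; 1,1), (3; —), (3; 1), (4; 1)]


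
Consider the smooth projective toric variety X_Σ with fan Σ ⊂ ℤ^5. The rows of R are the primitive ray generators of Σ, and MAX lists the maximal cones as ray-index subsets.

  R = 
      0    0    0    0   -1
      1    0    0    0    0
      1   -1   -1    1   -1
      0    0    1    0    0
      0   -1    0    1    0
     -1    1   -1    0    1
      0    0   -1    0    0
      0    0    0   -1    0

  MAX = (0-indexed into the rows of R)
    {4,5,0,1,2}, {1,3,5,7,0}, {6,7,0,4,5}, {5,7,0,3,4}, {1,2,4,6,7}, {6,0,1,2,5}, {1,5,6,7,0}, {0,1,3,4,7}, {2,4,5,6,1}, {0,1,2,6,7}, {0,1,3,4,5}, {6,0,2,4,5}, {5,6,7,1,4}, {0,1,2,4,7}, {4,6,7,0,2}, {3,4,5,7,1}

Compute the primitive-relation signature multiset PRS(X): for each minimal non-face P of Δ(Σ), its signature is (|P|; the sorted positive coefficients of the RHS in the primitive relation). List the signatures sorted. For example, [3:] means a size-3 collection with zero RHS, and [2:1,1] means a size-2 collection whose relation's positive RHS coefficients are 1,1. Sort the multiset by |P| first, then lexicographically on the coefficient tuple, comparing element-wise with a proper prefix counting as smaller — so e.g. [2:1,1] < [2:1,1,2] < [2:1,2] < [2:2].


The 5 primitive collections of Σ (r=8, n=5):

  P = {3,6}:  v_{3} + v_{6} = 0  ⇒ sig = [2:]
  P = {2,3}:  v_{2} + v_{3} = v_{0} + v_{1} + v_{4}  ⇒ sig = [2:1,1,1]
  P = {2,5,7}:  v_{2} + v_{5} + v_{7} = 2·v_{6}  ⇒ sig = [3:2]
  P = {0,1,4,6}:  v_{0} + v_{1} + v_{4} + v_{6} = v_{2}  ⇒ sig = [4:1]
  P = {0,1,4,5,7}:  v_{0} + v_{1} + v_{4} + v_{5} + v_{7} = v_{6}  ⇒ sig = [5:1]

so the primitive-relation signature multiset is
[[2:], [2:1,1,1], [3:2], [4:1], [5:1]]


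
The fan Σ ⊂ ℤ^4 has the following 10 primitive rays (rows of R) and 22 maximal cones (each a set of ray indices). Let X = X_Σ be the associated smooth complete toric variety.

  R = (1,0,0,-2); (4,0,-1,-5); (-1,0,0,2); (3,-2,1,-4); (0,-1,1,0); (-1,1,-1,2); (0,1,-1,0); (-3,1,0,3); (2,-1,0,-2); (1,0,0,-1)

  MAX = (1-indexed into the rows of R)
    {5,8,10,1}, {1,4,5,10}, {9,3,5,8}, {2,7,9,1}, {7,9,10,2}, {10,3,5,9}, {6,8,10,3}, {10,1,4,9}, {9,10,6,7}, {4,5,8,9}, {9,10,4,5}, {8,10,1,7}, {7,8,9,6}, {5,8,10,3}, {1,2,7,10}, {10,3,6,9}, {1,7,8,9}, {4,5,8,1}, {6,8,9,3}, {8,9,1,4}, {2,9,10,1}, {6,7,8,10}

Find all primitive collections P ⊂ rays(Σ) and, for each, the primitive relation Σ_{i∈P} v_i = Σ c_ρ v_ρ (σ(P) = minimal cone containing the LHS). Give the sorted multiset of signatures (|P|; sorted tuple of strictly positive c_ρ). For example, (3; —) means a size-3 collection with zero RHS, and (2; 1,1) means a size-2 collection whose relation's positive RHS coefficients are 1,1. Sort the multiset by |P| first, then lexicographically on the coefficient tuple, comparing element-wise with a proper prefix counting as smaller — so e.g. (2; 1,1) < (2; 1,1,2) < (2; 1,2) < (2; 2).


17 minimal non-faces of Δ(Σ) (on 10 rays):

  {1,3}:  v_{1} + v_{3} = 0 ; sig = (2; —)
  {5,7}:  v_{5} + v_{7} = 0 ; sig = (2; —)
  {1,6}:  v_{1} + v_{6} = v_{7} ; sig = (2; 1)
  {3,7}:  v_{3} + v_{7} = v_{6} ; sig = (2; 1)
  {4,6}:  v_{4} + v_{6} = v_{9} ; sig = (2; 1)
  {5,6}:  v_{5} + v_{6} = v_{3} ; sig = (2; 1)
  {2,8}:  v_{2} + v_{8} = v_{1} + v_{7} ; sig = (2; 1,1)
  {3,4}:  v_{3} + v_{4} = v_{5} + v_{9} ; sig = (2; 1,1)
  {4,7}:  v_{4} + v_{7} = v_{1} + v_{9} ; sig = (2; 1,1)
  {2,3}:  v_{2} + v_{3} = v_{7} + v_{9} + v_{10} ; sig = (2; 1,1,1)
  {2,5}:  v_{2} + v_{5} = v_{1} + v_{9} + v_{10} ; sig = (2; 1,1,1)
  {2,6}:  v_{2} + v_{6} = 2·v_{7} + v_{9} + v_{10} ; sig = (2; 1,1,2)
  {2,4}:  v_{2} + v_{4} = 2·v_{1} + 2·v_{9} + v_{10} ; sig = (2; 1,2,2)
  {8,9,10}:  v_{8} + v_{9} + v_{10} = 0 ; sig = (3; —)
  {1,5,9}:  v_{1} + v_{5} + v_{9} = v_{4} ; sig = (3; 1)
  {4,8,10}:  v_{4} + v_{8} + v_{10} = v_{1} + v_{5} ; sig = (3; 1,1)
  {1,7,9,10}:  v_{1} + v_{7} + v_{9} + v_{10} = v_{2} ; sig = (4; 1)

Hence PRS(X_Σ) =
    (2; —)
    (2; —)
    (2; 1)
    (2; 1)
    (2; 1)
    (2; 1)
    (2; 1,1)
    (2; 1,1)
    (2; 1,1)
    (2; 1,1,1)
    (2; 1,1,1)
    (2; 1,1,2)
    (2; 1,2,2)
    (3; —)
    (3; 1)
    (3; 1,1)
    (4; 1)


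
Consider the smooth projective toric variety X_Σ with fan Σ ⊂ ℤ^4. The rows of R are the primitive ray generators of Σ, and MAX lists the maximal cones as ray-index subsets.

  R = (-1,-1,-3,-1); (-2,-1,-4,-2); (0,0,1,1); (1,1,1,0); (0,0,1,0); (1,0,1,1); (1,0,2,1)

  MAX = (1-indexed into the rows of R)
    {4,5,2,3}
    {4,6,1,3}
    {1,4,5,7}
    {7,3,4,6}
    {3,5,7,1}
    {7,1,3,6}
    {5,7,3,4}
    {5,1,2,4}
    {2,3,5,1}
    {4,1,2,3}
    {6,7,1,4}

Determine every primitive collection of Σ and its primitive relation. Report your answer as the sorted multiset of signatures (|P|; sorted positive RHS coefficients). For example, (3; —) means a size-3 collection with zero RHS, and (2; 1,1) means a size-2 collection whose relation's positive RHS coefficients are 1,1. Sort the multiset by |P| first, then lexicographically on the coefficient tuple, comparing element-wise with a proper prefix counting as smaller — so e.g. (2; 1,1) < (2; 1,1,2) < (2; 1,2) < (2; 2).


Primitive collections (5):

  P={2,6}:  v_{2} + v_{6} = v_{1}  →  sig = (2; 1)
  P={5,6}:  v_{5} + v_{6} = v_{7}  →  sig = (2; 1)
  P={2,7}:  v_{2} + v_{7} = v_{1} + v_{5}  →  sig = (2; 1,1)
  P={1,3,4,5}:  v_{1} + v_{3} + v_{4} + v_{5} = 0  →  sig = (4; —)
  P={1,3,4,7}:  v_{1} + v_{3} + v_{4} + v_{7} = v_{6}  →  sig = (4; 1)

Sorted signature multiset PRS(X):
    (2; 1)
    (2; 1)
    (2; 1,1)
    (4; —)
    (4; 1)


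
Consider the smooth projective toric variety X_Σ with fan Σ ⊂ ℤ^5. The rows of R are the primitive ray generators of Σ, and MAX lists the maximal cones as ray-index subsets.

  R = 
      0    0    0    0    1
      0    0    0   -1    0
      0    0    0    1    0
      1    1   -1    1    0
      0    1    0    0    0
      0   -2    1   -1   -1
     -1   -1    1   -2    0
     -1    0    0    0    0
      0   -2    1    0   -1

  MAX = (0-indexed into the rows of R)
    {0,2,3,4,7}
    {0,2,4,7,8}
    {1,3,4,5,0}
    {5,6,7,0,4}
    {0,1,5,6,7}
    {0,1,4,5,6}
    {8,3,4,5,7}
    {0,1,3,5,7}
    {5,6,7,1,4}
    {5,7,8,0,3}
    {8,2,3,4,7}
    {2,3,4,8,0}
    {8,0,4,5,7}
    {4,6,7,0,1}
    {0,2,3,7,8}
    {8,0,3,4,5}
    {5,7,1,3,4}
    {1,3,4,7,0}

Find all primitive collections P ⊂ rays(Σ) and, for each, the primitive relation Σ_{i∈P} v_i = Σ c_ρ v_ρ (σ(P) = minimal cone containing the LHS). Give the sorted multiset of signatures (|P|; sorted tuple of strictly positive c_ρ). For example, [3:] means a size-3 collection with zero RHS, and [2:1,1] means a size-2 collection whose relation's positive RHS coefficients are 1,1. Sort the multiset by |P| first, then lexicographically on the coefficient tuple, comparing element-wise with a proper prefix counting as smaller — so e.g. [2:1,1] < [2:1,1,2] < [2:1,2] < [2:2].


9 collections generate NE(X_Σ); each relation:

  {1,2}:  v_{1} + v_{2} = 0  →  sig = [2:]
  {1,8}:  v_{1} + v_{8} = v_{5}  →  sig = [2:1]
  {2,5}:  v_{2} + v_{5} = v_{8}  →  sig = [2:1]
  {3,6}:  v_{3} + v_{6} = v_{1}  →  sig = [2:1]
  {2,6}:  v_{2} + v_{6} = v_{0} + v_{4} + v_{5} + v_{7}  →  sig = [2:1,1,1,1]
  {6,8}:  v_{6} + v_{8} = v_{0} + v_{4} + 2·v_{5} + v_{7}  →  sig = [2:1,1,1,2]
  {0,3,4,5,7}:  v_{0} + v_{3} + v_{4} + v_{5} + v_{7} = 0  →  sig = [5:]
  {0,1,4,5,7}:  v_{0} + v_{1} + v_{4} + v_{5} + v_{7} = v_{6}  →  sig = [5:1]
  {0,3,4,7,8}:  v_{0} + v_{3} + v_{4} + v_{7} + v_{8} = v_{2}  →  sig = [5:1]

Hence PRS(X_Σ) =
    |P|=2: 6 collections, coeffs (), (1), (1), (1), (1,1,1,1), (1,1,1,2)
    |P|=5: 3 collections, coeffs (), (1), (1)


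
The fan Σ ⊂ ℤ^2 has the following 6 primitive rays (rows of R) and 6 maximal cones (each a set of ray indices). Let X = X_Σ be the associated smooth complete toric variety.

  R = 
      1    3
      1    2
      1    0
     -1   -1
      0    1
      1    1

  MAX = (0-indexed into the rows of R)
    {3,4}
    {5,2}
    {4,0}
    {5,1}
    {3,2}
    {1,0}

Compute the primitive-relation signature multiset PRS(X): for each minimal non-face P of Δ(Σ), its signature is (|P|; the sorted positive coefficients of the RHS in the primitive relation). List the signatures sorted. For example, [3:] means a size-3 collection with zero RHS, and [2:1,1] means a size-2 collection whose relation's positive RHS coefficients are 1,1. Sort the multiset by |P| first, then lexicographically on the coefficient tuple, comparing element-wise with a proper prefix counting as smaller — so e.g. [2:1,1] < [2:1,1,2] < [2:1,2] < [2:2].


The 9 primitive collections of Σ (r=6, n=2):

  • {3,5}:  v_{3} + v_{5} = 0 — sig = [2:]
  • {1,3}:  v_{1} + v_{3} = v_{4} — sig = [2:1]
  • {1,4}:  v_{1} + v_{4} = v_{0} — sig = [2:1]
  • {2,4}:  v_{2} + v_{4} = v_{5} — sig = [2:1]
  • {4,5}:  v_{4} + v_{5} = v_{1} — sig = [2:1]
  • {0,2}:  v_{0} + v_{2} = v_{1} + v_{5} — sig = [2:1,1]
  • {0,3}:  v_{0} + v_{3} = 2·v_{4} — sig = [2:2]
  • {0,5}:  v_{0} + v_{5} = 2·v_{1} — sig = [2:2]
  • {1,2}:  v_{1} + v_{2} = 2·v_{5} — sig = [2:2]

Hence PRS(X_Σ) =
    |P|=2: 9 collections, coeffs (), (1), (1), (1), (1), (1,1), (2), (2), (2)


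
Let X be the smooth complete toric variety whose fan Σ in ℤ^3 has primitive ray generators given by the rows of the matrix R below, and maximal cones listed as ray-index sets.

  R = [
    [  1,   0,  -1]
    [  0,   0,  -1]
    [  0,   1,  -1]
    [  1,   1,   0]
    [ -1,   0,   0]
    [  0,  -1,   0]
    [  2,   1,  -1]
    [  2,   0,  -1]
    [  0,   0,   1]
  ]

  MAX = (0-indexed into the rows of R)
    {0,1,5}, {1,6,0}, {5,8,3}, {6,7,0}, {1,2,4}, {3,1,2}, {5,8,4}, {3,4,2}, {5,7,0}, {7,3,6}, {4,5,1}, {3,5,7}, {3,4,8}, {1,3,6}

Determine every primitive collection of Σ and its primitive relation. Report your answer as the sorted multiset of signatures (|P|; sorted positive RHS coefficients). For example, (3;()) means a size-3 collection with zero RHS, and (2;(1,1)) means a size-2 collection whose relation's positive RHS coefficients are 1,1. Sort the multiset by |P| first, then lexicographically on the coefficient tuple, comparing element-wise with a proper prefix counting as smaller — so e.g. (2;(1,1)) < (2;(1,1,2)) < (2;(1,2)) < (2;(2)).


Σ has 18 primitive collections:

  {1,8}:  v_{1} + v_{8} = 0  ⟹  sig = (2;())
  {0,3}:  v_{0} + v_{3} = v_{6}  ⟹  sig = (2;(1))
  {0,4}:  v_{0} + v_{4} = v_{1}  ⟹  sig = (2;(1))
  {2,5}:  v_{2} + v_{5} = v_{1}  ⟹  sig = (2;(1))
  {4,7}:  v_{4} + v_{7} = v_{0}  ⟹  sig = (2;(1))
  {5,6}:  v_{5} + v_{6} = v_{7}  ⟹  sig = (2;(1))
  {0,8}:  v_{0} + v_{8} = v_{3} + v_{5}  ⟹  sig = (2;(1,1))
  {2,7}:  v_{2} + v_{7} = v_{1} + v_{6}  ⟹  sig = (2;(1,1))
  {2,8}:  v_{2} + v_{8} = v_{3} + v_{4}  ⟹  sig = (2;(1,1))
  {4,6}:  v_{4} + v_{6} = v_{1} + v_{3}  ⟹  sig = (2;(1,1))
  {0,2}:  v_{0} + v_{2} = 2·v_{1} + v_{3}  ⟹  sig = (2;(1,2))
  {6,8}:  v_{6} + v_{8} = 2·v_{3} + v_{5}  ⟹  sig = (2;(1,2))
  {1,7}:  v_{1} + v_{7} = 2·v_{0}  ⟹  sig = (2;(2))
  {2,6}:  v_{2} + v_{6} = 2·v_{1} + 2·v_{3}  ⟹  sig = (2;(2,2))
  {7,8}:  v_{7} + v_{8} = 2·v_{3} + 2·v_{5}  ⟹  sig = (2;(2,2))
  {3,4,5}:  v_{3} + v_{4} + v_{5} = 0  ⟹  sig = (3;())
  {1,3,4}:  v_{1} + v_{3} + v_{4} = v_{2}  ⟹  sig = (3;(1))
  {1,3,5}:  v_{1} + v_{3} + v_{5} = v_{0}  ⟹  sig = (3;(1))

Hence PRS(X_Σ) =
[(2;()), (2;(1)), (2;(1)), (2;(1)), (2;(1)), (2;(1)), (2;(1,1)), (2;(1,1)), (2;(1,1)), (2;(1,1)), (2;(1,2)), (2;(1,2)), (2;(2)), (2;(2,2)), (2;(2,2)), (3;()), (3;(1)), (3;(1))]


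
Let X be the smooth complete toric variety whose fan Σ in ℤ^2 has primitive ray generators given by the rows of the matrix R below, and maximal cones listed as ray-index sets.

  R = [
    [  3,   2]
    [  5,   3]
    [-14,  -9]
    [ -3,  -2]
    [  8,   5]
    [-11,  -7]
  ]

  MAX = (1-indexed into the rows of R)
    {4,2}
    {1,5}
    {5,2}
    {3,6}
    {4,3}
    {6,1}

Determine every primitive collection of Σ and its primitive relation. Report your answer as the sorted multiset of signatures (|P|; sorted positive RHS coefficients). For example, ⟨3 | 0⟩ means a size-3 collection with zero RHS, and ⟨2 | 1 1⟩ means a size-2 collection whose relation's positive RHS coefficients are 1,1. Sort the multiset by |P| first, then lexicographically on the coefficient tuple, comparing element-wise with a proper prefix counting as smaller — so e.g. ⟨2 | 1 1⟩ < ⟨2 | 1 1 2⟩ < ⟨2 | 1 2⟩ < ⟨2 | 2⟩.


9 minimal non-faces of Δ(Σ) (on 6 rays):

  • {1,4}:  v_{1} + v_{4} = 0  so sig = ⟨2 | 0⟩
  • {1,2}:  v_{1} + v_{2} = v_{5}  so sig = ⟨2 | 1⟩
  • {1,3}:  v_{1} + v_{3} = v_{6}  so sig = ⟨2 | 1⟩
  • {4,5}:  v_{4} + v_{5} = v_{2}  so sig = ⟨2 | 1⟩
  • {4,6}:  v_{4} + v_{6} = v_{3}  so sig = ⟨2 | 1⟩
  • {5,6}:  v_{5} + v_{6} = v_{4}  so sig = ⟨2 | 1⟩
  • {2,6}:  v_{2} + v_{6} = 2·v_{4}  so sig = ⟨2 | 2⟩
  • {3,5}:  v_{3} + v_{5} = 2·v_{4}  so sig = ⟨2 | 2⟩
  • {2,3}:  v_{2} + v_{3} = 3·v_{4}  so sig = ⟨2 | 3⟩

so the primitive-relation signature multiset is
[⟨2 | 0⟩, ⟨2 | 1⟩, ⟨2 | 1⟩, ⟨2 | 1⟩, ⟨2 | 1⟩, ⟨2 | 1⟩, ⟨2 | 2⟩, ⟨2 | 2⟩, ⟨2 | 3⟩]


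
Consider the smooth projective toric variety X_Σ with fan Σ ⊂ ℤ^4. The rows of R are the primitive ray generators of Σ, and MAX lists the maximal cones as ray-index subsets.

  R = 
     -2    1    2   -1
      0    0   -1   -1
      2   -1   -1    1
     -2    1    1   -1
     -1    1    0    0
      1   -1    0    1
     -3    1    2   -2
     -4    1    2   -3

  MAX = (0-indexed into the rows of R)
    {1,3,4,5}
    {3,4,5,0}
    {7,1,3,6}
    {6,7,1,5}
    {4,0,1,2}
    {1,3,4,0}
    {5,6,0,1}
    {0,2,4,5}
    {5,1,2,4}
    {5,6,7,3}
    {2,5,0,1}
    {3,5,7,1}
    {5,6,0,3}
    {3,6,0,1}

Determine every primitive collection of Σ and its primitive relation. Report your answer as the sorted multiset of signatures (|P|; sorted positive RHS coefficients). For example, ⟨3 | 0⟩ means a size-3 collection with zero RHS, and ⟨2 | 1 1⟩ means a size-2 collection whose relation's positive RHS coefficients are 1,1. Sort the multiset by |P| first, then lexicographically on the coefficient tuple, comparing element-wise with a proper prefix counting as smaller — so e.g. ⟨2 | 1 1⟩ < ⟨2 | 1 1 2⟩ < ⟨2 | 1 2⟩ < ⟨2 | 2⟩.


Primitive collections (9):

  P={2,3}:  v_{2} + v_{3} = 0 — sig = ⟨2 | 0⟩
  P={2,6}:  v_{2} + v_{6} = v_{0} + v_{1} + v_{5} — sig = ⟨2 | 1 1 1⟩
  P={2,7}:  v_{2} + v_{7} = v_{1} + v_{5} + v_{6} — sig = ⟨2 | 1 1 1⟩
  P={4,7}:  v_{4} + v_{7} = v_{1} + 3·v_{3} + v_{5} — sig = ⟨2 | 1 1 3⟩
  P={0,7}:  v_{0} + v_{7} = 2·v_{6} — sig = ⟨2 | 2⟩
  P={4,6}:  v_{4} + v_{6} = 2·v_{3} — sig = ⟨2 | 2⟩
  P={0,1,3,5}:  v_{0} + v_{1} + v_{3} + v_{5} = v_{6} — sig = ⟨4 | 1⟩
  P={0,1,4,5}:  v_{0} + v_{1} + v_{4} + v_{5} = v_{3} — sig = ⟨4 | 1⟩
  P={1,3,5,6}:  v_{1} + v_{3} + v_{5} + v_{6} = v_{7} — sig = ⟨4 | 1⟩

Sorted signature multiset PRS(X):
{ ⟨2 | 0⟩,  ⟨2 | 1 1 1⟩ ×2,  ⟨2 | 1 1 3⟩,  ⟨2 | 2⟩ ×2,  ⟨4 | 1⟩ ×3 }


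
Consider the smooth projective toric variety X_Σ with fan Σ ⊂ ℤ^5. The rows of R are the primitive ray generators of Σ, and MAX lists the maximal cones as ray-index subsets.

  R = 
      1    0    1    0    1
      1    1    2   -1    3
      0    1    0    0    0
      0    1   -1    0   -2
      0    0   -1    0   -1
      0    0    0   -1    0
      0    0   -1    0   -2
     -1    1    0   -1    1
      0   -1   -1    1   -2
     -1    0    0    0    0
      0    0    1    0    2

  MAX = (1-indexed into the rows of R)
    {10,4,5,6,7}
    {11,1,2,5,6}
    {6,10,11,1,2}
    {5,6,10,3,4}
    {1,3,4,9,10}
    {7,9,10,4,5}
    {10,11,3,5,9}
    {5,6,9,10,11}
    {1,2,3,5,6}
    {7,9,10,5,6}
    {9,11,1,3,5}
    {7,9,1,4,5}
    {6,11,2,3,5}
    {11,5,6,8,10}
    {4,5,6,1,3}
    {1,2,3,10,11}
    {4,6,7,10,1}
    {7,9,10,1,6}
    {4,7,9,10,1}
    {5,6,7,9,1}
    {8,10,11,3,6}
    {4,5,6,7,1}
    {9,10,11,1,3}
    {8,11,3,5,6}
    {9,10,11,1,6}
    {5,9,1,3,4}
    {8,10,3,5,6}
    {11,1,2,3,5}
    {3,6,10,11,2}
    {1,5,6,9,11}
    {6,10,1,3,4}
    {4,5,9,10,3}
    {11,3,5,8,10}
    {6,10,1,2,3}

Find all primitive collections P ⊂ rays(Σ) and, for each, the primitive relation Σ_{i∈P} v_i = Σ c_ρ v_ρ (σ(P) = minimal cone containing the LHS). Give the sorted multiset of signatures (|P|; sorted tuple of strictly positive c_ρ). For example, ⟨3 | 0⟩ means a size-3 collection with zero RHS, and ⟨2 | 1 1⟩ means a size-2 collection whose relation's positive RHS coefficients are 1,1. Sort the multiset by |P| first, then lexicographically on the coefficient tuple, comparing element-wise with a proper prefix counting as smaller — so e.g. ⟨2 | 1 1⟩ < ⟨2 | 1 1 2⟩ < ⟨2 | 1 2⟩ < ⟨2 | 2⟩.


17 collections generate NE(X_Σ); each relation:

  {7,11}:  v_{7} + v_{11} = 0 ; sig = ⟨2 | 0⟩
  {2,9}:  v_{2} + v_{9} = v_{1} ; sig = ⟨2 | 1⟩
  {3,7}:  v_{3} + v_{7} = v_{4} ; sig = ⟨2 | 1⟩
  {4,11}:  v_{4} + v_{11} = v_{3} ; sig = ⟨2 | 1⟩
  {8,9}:  v_{8} + v_{9} = v_{5} + v_{10} ; sig = ⟨2 | 1 1⟩
  {1,8}:  v_{1} + v_{8} = v_{3} + v_{6} + v_{11} ; sig = ⟨2 | 1 1 1⟩
  {2,7}:  v_{2} + v_{7} = v_{1} + v_{3} + v_{6} ; sig = ⟨2 | 1 1 1⟩
  {7,8}:  v_{7} + v_{8} = v_{3} + v_{5} + v_{6} + v_{10} ; sig = ⟨2 | 1 1 1 1⟩
  {4,8}:  v_{4} + v_{8} = 2·v_{3} + v_{5} + v_{6} + v_{10} ; sig = ⟨2 | 1 1 1 2⟩
  {2,4}:  v_{2} + v_{4} = v_{1} + 2·v_{3} + v_{6} ; sig = ⟨2 | 1 1 2⟩
  {2,8}:  v_{2} + v_{8} = 2·v_{3} + 2·v_{6} + 2·v_{11} ; sig = ⟨2 | 2 2 2⟩
  {1,5,10}:  v_{1} + v_{5} + v_{10} = 0 ; sig = ⟨3 | 0⟩
  {3,6,9}:  v_{3} + v_{6} + v_{9} = v_{7} ; sig = ⟨3 | 1⟩
  {2,5,10}:  v_{2} + v_{5} + v_{10} = v_{3} + v_{6} + v_{11} ; sig = ⟨3 | 1 1 1⟩
  {4,6,9}:  v_{4} + v_{6} + v_{9} = 2·v_{7} ; sig = ⟨3 | 2⟩
  {1,3,6,11}:  v_{1} + v_{3} + v_{6} + v_{11} = v_{2} ; sig = ⟨4 | 1⟩
  {3,5,6,10,11}:  v_{3} + v_{5} + v_{6} + v_{10} + v_{11} = v_{8} ; sig = ⟨5 | 1⟩

Signatures (|P|; sorted positive RHS coefficients), sorted:
[⟨2 | 0⟩, ⟨2 | 1⟩, ⟨2 | 1⟩, ⟨2 | 1⟩, ⟨2 | 1 1⟩, ⟨2 | 1 1 1⟩, ⟨2 | 1 1 1⟩, ⟨2 | 1 1 1 1⟩, ⟨2 | 1 1 1 2⟩, ⟨2 | 1 1 2⟩, ⟨2 | 2 2 2⟩, ⟨3 | 0⟩, ⟨3 | 1⟩, ⟨3 | 1 1 1⟩, ⟨3 | 2⟩, ⟨4 | 1⟩, ⟨5 | 1⟩]


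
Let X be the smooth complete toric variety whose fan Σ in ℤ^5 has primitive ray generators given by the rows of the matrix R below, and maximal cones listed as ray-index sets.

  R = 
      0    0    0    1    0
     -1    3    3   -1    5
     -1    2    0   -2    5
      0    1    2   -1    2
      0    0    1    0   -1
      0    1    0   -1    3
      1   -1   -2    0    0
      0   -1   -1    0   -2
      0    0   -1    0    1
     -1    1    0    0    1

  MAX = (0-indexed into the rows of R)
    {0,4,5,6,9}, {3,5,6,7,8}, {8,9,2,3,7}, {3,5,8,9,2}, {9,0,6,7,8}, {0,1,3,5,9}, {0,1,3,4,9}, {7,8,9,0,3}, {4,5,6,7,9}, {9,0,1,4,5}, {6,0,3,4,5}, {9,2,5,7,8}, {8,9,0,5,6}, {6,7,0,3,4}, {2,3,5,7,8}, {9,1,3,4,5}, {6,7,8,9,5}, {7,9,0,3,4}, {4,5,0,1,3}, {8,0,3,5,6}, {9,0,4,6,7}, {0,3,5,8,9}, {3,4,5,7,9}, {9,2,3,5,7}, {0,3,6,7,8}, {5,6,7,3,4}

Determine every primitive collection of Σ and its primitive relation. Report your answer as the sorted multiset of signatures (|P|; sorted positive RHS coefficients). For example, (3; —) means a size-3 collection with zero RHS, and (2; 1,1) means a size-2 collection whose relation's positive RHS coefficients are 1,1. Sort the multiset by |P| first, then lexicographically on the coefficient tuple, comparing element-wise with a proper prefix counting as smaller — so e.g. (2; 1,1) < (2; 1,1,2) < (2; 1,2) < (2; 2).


|primitive collections| = 12. Relations:

  P = {4,8}:  v_{4} + v_{8} = 0  ⟹  sig = (2; —)
  P = {1,7}:  v_{1} + v_{7} = v_{3} + v_{9}  ⟹  sig = (2; 1,1)
  P = {1,8}:  v_{1} + v_{8} = v_{0} + v_{3} + v_{5} + v_{9}  ⟹  sig = (2; 1,1,1,1)
  P = {2,4}:  v_{2} + v_{4} = v_{3} + v_{5} + v_{7} + v_{9}  ⟹  sig = (2; 1,1,1,1)
  P = {0,2}:  v_{0} + v_{2} = v_{3} + 2·v_{8} + v_{9}  ⟹  sig = (2; 1,1,2)
  P = {1,6}:  v_{1} + v_{6} = v_{0} + v_{4} + 2·v_{5}  ⟹  sig = (2; 1,1,2)
  P = {2,6}:  v_{2} + v_{6} = 2·v_{5} + v_{7} + v_{8}  ⟹  sig = (2; 1,1,2)
  P = {1,2}:  v_{1} + v_{2} = 2·v_{3} + v_{5} + v_{8} + 2·v_{9}  ⟹  sig = (2; 1,1,2,2)
  P = {0,5,7}:  v_{0} + v_{5} + v_{7} = v_{8}  ⟹  sig = (3; 1)
  P = {3,6,9}:  v_{3} + v_{6} + v_{9} = v_{5}  ⟹  sig = (3; 1)
  P = {0,3,4,5,9}:  v_{0} + v_{3} + v_{4} + v_{5} + v_{9} = v_{1}  ⟹  sig = (5; 1)
  P = {3,5,7,8,9}:  v_{3} + v_{5} + v_{7} + v_{8} + v_{9} = v_{2}  ⟹  sig = (5; 1)

so the primitive-relation signature multiset is
{ (2; —),  (2; 1,1),  (2; 1,1,1,1) ×2,  (2; 1,1,2) ×3,  (2; 1,1,2,2),  (3; 1) ×2,  (5; 1) ×2 }


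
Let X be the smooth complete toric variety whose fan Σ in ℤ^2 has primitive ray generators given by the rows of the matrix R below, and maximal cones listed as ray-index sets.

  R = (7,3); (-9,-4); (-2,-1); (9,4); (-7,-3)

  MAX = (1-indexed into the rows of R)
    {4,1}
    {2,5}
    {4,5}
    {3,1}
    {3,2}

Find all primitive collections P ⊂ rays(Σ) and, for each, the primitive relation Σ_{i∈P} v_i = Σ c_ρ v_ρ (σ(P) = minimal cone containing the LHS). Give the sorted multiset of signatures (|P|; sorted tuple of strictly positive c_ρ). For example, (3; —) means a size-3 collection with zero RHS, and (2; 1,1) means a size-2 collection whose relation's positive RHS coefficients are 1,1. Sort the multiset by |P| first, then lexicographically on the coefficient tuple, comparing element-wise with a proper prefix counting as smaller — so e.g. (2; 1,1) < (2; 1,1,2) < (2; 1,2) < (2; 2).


Δ(Σ) — 5 vertices, 5 min non-faces:

  P={1,5}:  v_{1} + v_{5} = 0  so sig = (2; —)
  P={2,4}:  v_{2} + v_{4} = 0  so sig = (2; —)
  P={1,2}:  v_{1} + v_{2} = v_{3}  so sig = (2; 1)
  P={3,4}:  v_{3} + v_{4} = v_{1}  so sig = (2; 1)
  P={3,5}:  v_{3} + v_{5} = v_{2}  so sig = (2; 1)

Hence PRS(X_Σ) =
    |P|=2: 5 collections, coeffs (), (), (1), (1), (1)


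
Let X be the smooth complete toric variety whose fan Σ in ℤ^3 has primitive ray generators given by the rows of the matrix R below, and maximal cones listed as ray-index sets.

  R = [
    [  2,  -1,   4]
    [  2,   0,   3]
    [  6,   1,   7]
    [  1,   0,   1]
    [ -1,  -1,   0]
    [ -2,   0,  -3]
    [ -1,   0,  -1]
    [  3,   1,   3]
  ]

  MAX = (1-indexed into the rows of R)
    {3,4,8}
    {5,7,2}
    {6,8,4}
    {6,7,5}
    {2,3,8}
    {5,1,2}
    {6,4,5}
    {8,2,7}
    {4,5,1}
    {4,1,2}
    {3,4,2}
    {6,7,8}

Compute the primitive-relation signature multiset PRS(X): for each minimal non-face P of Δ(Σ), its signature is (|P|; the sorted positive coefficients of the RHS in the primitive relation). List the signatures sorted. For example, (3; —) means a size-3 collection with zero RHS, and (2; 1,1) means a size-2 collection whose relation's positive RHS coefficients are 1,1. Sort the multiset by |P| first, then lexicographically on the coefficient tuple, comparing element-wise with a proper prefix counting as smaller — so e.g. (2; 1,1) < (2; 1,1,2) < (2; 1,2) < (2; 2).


|primitive collections| = 12. Relations:

  P={2,6}:  v_{2} + v_{6} = 0 ; sig = (2; —)
  P={4,7}:  v_{4} + v_{7} = 0 ; sig = (2; —)
  P={5,8}:  v_{5} + v_{8} = v_{2} ; sig = (2; 1)
  P={1,6}:  v_{1} + v_{6} = v_{4} + v_{5} ; sig = (2; 1,1)
  P={1,7}:  v_{1} + v_{7} = v_{2} + v_{5} ; sig = (2; 1,1)
  P={3,6}:  v_{3} + v_{6} = v_{4} + v_{8} ; sig = (2; 1,1)
  P={3,7}:  v_{3} + v_{7} = v_{2} + v_{8} ; sig = (2; 1,1)
  P={1,8}:  v_{1} + v_{8} = 2·v_{2} + v_{4} ; sig = (2; 1,2)
  P={3,5}:  v_{3} + v_{5} = 2·v_{2} + v_{4} ; sig = (2; 1,2)
  P={1,3}:  v_{1} + v_{3} = 3·v_{2} + 2·v_{4} ; sig = (2; 2,3)
  P={2,4,5}:  v_{2} + v_{4} + v_{5} = v_{1} ; sig = (3; 1)
  P={2,4,8}:  v_{2} + v_{4} + v_{8} = v_{3} ; sig = (3; 1)

Signatures (|P|; sorted positive RHS coefficients), sorted:
{ (2; —) ×2,  (2; 1),  (2; 1,1) ×4,  (2; 1,2) ×2,  (2; 2,3),  (3; 1) ×2 }
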